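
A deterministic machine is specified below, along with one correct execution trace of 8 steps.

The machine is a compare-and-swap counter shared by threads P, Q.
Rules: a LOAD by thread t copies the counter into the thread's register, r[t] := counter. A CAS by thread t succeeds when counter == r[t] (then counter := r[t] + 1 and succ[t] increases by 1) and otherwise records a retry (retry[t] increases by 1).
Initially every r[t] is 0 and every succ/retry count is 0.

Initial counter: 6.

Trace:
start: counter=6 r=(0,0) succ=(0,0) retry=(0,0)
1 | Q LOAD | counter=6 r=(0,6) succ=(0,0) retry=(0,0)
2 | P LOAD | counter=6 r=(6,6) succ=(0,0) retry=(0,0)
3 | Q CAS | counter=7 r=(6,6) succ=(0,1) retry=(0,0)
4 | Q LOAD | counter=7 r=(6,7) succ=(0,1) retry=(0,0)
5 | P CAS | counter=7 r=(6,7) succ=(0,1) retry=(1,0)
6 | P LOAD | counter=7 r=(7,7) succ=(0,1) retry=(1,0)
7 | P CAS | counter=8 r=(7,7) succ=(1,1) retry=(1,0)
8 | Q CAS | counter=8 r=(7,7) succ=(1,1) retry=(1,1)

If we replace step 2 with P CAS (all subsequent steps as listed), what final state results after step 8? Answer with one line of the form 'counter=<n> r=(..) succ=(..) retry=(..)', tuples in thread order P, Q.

counter=8 r=(7,7) succ=(1,1) retry=(2,1)

(re-executing from step 2 with the substitution; state before step 2: counter=6 r=(0,6) succ=(0,0) retry=(0,0))
2 | P CAS | counter=6 r=(0,6) succ=(0,0) retry=(1,0)
3 | Q CAS | counter=7 r=(0,6) succ=(0,1) retry=(1,0)
4 | Q LOAD | counter=7 r=(0,7) succ=(0,1) retry=(1,0)
5 | P CAS | counter=7 r=(0,7) succ=(0,1) retry=(2,0)
6 | P LOAD | counter=7 r=(7,7) succ=(0,1) retry=(2,0)
7 | P CAS | counter=8 r=(7,7) succ=(1,1) retry=(2,0)
8 | Q CAS | counter=8 r=(7,7) succ=(1,1) retry=(2,1)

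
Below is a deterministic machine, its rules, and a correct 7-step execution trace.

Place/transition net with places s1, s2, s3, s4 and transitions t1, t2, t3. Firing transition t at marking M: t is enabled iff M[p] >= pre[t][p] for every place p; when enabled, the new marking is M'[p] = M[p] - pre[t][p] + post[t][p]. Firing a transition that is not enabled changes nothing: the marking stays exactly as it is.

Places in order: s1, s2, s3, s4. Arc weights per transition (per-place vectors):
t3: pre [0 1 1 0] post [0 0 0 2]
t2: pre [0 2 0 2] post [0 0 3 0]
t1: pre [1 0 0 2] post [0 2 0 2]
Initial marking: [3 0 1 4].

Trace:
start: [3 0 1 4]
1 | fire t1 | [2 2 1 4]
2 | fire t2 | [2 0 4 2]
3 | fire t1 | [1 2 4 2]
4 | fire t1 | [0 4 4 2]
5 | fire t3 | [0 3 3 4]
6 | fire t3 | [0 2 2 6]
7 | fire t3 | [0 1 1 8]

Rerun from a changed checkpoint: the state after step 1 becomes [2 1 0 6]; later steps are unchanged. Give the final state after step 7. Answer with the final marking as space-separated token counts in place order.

state after step 1 := [2 1 0 6]
2 | fire t2 | [2 1 0 6]
3 | fire t1 | [1 3 0 6]
4 | fire t1 | [0 5 0 6]
5 | fire t3 | [0 5 0 6]
6 | fire t3 | [0 5 0 6]
7 | fire t3 | [0 5 0 6]

0 5 0 6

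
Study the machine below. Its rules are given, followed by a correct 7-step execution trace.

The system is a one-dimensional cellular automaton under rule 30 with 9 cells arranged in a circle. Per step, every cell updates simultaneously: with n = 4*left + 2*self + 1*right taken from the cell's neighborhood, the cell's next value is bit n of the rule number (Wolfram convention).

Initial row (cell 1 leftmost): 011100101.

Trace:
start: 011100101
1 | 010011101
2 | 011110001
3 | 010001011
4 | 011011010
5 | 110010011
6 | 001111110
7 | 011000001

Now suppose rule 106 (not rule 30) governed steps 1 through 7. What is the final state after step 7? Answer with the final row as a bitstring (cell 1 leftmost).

101111101

(re-executing steps 1..7 under rule 106; state before step 1: 011100101)
1 | 110101010
2 | 111010101
3 | 001101011
4 | 011110111
5 | 110011101
6 | 010110111
7 | 101111101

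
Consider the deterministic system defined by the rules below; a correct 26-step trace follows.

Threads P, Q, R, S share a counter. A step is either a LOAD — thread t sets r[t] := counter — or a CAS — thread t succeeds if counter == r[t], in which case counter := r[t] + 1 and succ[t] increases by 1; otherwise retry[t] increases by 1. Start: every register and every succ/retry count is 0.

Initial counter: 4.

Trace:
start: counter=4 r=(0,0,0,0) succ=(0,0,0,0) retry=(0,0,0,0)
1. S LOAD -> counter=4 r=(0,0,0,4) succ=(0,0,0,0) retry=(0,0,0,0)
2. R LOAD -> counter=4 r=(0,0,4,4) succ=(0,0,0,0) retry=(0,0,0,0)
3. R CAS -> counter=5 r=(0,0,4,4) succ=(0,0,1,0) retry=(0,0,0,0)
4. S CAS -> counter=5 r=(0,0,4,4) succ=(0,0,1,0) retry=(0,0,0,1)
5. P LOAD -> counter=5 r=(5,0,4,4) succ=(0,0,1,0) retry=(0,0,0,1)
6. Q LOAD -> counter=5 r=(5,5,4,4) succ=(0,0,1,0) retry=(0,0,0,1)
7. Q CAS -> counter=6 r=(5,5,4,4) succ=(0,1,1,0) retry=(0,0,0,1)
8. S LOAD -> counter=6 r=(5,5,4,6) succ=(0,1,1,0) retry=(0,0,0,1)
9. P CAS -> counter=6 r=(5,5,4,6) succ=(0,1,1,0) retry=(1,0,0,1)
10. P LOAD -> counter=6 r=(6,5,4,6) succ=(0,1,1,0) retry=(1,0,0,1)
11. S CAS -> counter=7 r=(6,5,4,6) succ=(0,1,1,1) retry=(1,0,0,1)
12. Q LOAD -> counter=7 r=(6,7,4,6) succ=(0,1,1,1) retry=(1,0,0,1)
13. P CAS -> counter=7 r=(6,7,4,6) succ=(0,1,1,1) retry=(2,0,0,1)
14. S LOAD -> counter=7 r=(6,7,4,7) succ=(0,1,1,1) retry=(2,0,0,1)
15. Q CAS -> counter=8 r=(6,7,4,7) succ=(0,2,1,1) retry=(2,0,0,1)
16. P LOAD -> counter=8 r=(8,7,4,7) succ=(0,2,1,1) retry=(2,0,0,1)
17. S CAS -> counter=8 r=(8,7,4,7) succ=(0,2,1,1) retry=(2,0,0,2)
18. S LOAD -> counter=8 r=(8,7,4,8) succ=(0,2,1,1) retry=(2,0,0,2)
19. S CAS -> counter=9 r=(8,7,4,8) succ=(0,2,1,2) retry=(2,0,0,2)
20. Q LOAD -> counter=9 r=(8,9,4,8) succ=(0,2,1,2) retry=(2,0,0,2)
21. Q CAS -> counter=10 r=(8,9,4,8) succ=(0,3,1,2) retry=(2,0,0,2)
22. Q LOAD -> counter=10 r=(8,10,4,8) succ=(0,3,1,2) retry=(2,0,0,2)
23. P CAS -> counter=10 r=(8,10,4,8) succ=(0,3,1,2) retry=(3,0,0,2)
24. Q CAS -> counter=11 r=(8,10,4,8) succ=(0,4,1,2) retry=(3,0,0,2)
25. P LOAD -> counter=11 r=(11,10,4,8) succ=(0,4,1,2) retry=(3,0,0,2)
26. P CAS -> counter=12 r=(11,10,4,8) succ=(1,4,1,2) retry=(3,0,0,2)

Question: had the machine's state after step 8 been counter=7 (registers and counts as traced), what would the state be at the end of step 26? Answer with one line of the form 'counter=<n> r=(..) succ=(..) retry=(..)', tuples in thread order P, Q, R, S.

state after step 8 := counter=7 r=(5,5,4,6) succ=(0,1,1,0) retry=(0,0,0,1)
9. P CAS -> counter=7 r=(5,5,4,6) succ=(0,1,1,0) retry=(1,0,0,1)
10. P LOAD -> counter=7 r=(7,5,4,6) succ=(0,1,1,0) retry=(1,0,0,1)
11. S CAS -> counter=7 r=(7,5,4,6) succ=(0,1,1,0) retry=(1,0,0,2)
12. Q LOAD -> counter=7 r=(7,7,4,6) succ=(0,1,1,0) retry=(1,0,0,2)
13. P CAS -> counter=8 r=(7,7,4,6) succ=(1,1,1,0) retry=(1,0,0,2)
14. S LOAD -> counter=8 r=(7,7,4,8) succ=(1,1,1,0) retry=(1,0,0,2)
15. Q CAS -> counter=8 r=(7,7,4,8) succ=(1,1,1,0) retry=(1,1,0,2)
16. P LOAD -> counter=8 r=(8,7,4,8) succ=(1,1,1,0) retry=(1,1,0,2)
17. S CAS -> counter=9 r=(8,7,4,8) succ=(1,1,1,1) retry=(1,1,0,2)
18. S LOAD -> counter=9 r=(8,7,4,9) succ=(1,1,1,1) retry=(1,1,0,2)
19. S CAS -> counter=10 r=(8,7,4,9) succ=(1,1,1,2) retry=(1,1,0,2)
20. Q LOAD -> counter=10 r=(8,10,4,9) succ=(1,1,1,2) retry=(1,1,0,2)
21. Q CAS -> counter=11 r=(8,10,4,9) succ=(1,2,1,2) retry=(1,1,0,2)
22. Q LOAD -> counter=11 r=(8,11,4,9) succ=(1,2,1,2) retry=(1,1,0,2)
23. P CAS -> counter=11 r=(8,11,4,9) succ=(1,2,1,2) retry=(2,1,0,2)
24. Q CAS -> counter=12 r=(8,11,4,9) succ=(1,3,1,2) retry=(2,1,0,2)
25. P LOAD -> counter=12 r=(12,11,4,9) succ=(1,3,1,2) retry=(2,1,0,2)
26. P CAS -> counter=13 r=(12,11,4,9) succ=(2,3,1,2) retry=(2,1,0,2)

counter=13 r=(12,11,4,9) succ=(2,3,1,2) retry=(2,1,0,2)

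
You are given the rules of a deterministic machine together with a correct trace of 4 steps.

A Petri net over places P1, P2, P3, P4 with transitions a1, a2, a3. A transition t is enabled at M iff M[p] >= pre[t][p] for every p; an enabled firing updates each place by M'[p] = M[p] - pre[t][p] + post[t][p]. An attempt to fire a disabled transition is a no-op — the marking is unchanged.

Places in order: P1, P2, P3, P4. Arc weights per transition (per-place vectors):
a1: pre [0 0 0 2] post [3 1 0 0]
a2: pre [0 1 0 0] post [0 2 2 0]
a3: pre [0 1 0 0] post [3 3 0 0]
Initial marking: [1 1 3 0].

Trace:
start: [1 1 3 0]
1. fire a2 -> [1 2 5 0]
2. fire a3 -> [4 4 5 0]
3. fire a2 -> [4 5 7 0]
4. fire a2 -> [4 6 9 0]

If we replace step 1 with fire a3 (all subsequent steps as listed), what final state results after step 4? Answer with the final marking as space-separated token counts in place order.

7 7 7 0

(re-executing from step 1 with the substitution; state before step 1: [1 1 3 0])
1. fire a3 -> [4 3 3 0]
2. fire a3 -> [7 5 3 0]
3. fire a2 -> [7 6 5 0]
4. fire a2 -> [7 7 7 0]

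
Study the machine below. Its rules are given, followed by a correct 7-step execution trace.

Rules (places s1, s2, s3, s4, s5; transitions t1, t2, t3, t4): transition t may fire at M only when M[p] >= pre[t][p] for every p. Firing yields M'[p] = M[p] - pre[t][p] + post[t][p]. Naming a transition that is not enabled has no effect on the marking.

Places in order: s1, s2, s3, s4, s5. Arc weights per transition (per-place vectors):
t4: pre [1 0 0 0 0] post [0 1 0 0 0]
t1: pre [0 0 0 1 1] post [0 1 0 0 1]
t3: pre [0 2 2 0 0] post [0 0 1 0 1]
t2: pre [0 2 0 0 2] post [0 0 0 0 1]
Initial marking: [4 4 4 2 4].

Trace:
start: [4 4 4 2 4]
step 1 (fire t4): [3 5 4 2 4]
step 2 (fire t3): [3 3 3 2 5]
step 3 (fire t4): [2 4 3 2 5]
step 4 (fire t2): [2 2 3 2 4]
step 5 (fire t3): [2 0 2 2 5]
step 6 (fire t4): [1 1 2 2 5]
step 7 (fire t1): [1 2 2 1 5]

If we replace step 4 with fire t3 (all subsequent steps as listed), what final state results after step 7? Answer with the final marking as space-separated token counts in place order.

1 2 1 1 7

(re-executing from step 4 with the substitution; state before step 4: [2 4 3 2 5])
step 4 (fire t3): [2 2 2 2 6]
step 5 (fire t3): [2 0 1 2 7]
step 6 (fire t4): [1 1 1 2 7]
step 7 (fire t1): [1 2 1 1 7]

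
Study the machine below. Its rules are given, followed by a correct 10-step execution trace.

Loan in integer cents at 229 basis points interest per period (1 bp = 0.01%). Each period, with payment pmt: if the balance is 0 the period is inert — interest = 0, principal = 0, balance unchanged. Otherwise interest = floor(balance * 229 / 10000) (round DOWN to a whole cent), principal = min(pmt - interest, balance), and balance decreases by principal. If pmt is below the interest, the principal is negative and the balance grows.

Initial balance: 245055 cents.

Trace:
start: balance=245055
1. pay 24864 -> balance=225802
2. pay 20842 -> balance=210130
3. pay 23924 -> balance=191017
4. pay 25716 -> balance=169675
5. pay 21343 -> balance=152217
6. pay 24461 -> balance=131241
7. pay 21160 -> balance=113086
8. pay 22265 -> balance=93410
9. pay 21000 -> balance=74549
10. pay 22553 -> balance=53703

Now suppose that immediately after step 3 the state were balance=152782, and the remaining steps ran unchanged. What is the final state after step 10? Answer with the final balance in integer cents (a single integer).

state after step 3 := balance=152782
4. pay 25716 -> balance=130564
5. pay 21343 -> balance=112210
6. pay 24461 -> balance=90318
7. pay 21160 -> balance=71226
8. pay 22265 -> balance=50592
9. pay 21000 -> balance=30750
10. pay 22553 -> balance=8901

8901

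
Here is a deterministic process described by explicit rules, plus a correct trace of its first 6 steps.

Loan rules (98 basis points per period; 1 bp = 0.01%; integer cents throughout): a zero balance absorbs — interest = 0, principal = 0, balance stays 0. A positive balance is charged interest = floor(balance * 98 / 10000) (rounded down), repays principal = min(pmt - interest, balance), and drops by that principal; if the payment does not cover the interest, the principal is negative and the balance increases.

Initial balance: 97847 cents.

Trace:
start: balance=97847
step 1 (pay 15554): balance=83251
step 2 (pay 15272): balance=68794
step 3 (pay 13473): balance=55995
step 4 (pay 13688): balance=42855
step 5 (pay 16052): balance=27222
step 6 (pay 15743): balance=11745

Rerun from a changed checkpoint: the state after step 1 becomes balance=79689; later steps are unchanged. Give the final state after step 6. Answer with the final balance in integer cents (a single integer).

8006

state after step 1 := balance=79689
step 2 (pay 15272): balance=65197
step 3 (pay 13473): balance=52362
step 4 (pay 13688): balance=39187
step 5 (pay 16052): balance=23519
step 6 (pay 15743): balance=8006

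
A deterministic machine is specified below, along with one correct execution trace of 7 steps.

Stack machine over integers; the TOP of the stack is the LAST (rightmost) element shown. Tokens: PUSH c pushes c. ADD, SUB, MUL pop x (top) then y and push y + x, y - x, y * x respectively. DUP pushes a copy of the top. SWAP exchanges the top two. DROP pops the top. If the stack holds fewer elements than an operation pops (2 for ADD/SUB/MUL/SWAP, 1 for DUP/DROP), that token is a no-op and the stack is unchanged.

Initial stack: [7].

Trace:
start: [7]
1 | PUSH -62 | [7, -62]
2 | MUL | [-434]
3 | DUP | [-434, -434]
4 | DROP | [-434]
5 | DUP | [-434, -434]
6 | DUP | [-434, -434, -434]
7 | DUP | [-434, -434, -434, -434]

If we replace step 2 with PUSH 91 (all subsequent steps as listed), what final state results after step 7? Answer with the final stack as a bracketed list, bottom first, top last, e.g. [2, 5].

[7, -62, 91, 91, 91, 91]

(re-executing from step 2 with the substitution; state before step 2: [7, -62])
2 | PUSH 91 | [7, -62, 91]
3 | DUP | [7, -62, 91, 91]
4 | DROP | [7, -62, 91]
5 | DUP | [7, -62, 91, 91]
6 | DUP | [7, -62, 91, 91, 91]
7 | DUP | [7, -62, 91, 91, 91, 91]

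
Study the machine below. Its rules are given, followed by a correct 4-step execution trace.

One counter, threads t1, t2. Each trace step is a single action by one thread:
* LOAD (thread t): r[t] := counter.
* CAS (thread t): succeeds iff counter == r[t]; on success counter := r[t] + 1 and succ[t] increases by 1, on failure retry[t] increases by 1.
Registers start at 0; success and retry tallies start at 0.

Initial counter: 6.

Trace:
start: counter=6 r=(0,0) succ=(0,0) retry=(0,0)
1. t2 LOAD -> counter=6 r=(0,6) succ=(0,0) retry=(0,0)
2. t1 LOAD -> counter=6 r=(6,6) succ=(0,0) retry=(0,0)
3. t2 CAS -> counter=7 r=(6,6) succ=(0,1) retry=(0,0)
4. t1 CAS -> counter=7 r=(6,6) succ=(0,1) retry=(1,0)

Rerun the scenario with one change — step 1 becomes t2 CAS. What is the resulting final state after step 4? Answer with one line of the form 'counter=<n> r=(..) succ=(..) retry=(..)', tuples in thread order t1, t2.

counter=7 r=(6,0) succ=(1,0) retry=(0,2)

(re-executing from step 1 with the substitution; state before step 1: counter=6 r=(0,0) succ=(0,0) retry=(0,0))
1. t2 CAS -> counter=6 r=(0,0) succ=(0,0) retry=(0,1)
2. t1 LOAD -> counter=6 r=(6,0) succ=(0,0) retry=(0,1)
3. t2 CAS -> counter=6 r=(6,0) succ=(0,0) retry=(0,2)
4. t1 CAS -> counter=7 r=(6,0) succ=(1,0) retry=(0,2)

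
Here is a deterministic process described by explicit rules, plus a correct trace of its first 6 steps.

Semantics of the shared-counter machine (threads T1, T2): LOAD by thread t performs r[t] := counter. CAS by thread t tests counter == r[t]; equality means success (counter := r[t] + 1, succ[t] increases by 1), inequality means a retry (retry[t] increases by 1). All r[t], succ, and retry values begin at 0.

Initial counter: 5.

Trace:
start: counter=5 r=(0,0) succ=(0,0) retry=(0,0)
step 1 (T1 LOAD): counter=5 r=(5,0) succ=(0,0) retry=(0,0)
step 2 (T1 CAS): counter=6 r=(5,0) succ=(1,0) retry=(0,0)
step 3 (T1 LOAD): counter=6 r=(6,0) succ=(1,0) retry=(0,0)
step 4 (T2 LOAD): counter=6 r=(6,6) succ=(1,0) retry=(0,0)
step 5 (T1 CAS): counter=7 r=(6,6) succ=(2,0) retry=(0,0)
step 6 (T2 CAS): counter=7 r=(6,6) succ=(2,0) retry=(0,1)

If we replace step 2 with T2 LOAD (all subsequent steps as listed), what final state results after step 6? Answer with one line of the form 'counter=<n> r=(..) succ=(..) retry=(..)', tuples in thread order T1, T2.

counter=6 r=(5,5) succ=(1,0) retry=(0,1)

(re-executing from step 2 with the substitution; state before step 2: counter=5 r=(5,0) succ=(0,0) retry=(0,0))
step 2 (T2 LOAD): counter=5 r=(5,5) succ=(0,0) retry=(0,0)
step 3 (T1 LOAD): counter=5 r=(5,5) succ=(0,0) retry=(0,0)
step 4 (T2 LOAD): counter=5 r=(5,5) succ=(0,0) retry=(0,0)
step 5 (T1 CAS): counter=6 r=(5,5) succ=(1,0) retry=(0,0)
step 6 (T2 CAS): counter=6 r=(5,5) succ=(1,0) retry=(0,1)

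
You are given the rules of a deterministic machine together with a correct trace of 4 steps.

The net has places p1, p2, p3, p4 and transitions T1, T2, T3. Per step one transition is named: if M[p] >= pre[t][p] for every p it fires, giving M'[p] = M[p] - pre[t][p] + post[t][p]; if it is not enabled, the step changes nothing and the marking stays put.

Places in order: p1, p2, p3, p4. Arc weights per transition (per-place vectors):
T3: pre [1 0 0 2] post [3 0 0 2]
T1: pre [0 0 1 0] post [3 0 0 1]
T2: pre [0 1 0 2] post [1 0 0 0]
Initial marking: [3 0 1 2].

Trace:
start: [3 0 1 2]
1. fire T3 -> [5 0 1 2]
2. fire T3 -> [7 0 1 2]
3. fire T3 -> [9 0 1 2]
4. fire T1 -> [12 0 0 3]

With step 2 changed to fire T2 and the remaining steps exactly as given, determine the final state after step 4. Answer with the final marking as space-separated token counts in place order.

(re-executing from step 2 with the substitution; state before step 2: [5 0 1 2])
2. fire T2 -> [5 0 1 2]
3. fire T3 -> [7 0 1 2]
4. fire T1 -> [10 0 0 3]

10 0 0 3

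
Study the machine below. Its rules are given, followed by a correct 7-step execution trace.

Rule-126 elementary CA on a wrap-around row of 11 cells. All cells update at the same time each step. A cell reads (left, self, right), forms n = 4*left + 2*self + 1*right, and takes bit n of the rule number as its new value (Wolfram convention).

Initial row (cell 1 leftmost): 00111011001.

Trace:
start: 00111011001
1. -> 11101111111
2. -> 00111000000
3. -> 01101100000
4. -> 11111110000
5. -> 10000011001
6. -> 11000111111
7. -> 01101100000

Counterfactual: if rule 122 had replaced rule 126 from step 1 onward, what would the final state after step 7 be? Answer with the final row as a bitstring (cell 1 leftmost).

11111000011

(re-executing steps 1..7 under rule 122; state before step 1: 00111011001)
1. -> 11101111110
2. -> 10111000011
3. -> 11101100110
4. -> 10111111111
5. -> 11100000000
6. -> 10110000001
7. -> 11111000011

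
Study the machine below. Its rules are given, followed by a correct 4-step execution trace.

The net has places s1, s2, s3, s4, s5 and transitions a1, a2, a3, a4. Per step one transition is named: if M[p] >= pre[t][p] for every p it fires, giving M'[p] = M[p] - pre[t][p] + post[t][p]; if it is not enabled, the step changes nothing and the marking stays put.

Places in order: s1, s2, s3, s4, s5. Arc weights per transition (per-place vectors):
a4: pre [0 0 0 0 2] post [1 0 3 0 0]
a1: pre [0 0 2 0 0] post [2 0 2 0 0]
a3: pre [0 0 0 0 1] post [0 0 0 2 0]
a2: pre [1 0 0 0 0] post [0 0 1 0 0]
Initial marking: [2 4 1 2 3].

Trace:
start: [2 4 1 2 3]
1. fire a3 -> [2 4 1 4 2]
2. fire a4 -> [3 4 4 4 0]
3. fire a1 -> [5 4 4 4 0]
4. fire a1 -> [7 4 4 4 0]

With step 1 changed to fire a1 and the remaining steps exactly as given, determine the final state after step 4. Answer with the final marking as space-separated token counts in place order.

(re-executing from step 1 with the substitution; state before step 1: [2 4 1 2 3])
1. fire a1 -> [2 4 1 2 3]
2. fire a4 -> [3 4 4 2 1]
3. fire a1 -> [5 4 4 2 1]
4. fire a1 -> [7 4 4 2 1]

7 4 4 2 1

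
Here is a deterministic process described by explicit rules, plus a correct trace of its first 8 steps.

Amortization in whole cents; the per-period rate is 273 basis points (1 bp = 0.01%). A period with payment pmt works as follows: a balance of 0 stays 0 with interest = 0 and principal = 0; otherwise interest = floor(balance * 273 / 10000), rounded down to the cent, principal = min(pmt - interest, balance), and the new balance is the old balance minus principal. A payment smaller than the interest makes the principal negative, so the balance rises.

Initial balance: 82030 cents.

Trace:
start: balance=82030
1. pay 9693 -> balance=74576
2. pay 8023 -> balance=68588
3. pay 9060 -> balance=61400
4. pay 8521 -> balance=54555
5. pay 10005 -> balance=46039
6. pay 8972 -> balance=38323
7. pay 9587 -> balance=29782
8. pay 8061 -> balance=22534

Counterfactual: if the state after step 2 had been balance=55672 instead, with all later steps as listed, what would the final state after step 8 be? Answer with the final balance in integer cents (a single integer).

7351

state after step 2 := balance=55672
3. pay 9060 -> balance=48131
4. pay 8521 -> balance=40923
5. pay 10005 -> balance=32035
6. pay 8972 -> balance=23937
7. pay 9587 -> balance=15003
8. pay 8061 -> balance=7351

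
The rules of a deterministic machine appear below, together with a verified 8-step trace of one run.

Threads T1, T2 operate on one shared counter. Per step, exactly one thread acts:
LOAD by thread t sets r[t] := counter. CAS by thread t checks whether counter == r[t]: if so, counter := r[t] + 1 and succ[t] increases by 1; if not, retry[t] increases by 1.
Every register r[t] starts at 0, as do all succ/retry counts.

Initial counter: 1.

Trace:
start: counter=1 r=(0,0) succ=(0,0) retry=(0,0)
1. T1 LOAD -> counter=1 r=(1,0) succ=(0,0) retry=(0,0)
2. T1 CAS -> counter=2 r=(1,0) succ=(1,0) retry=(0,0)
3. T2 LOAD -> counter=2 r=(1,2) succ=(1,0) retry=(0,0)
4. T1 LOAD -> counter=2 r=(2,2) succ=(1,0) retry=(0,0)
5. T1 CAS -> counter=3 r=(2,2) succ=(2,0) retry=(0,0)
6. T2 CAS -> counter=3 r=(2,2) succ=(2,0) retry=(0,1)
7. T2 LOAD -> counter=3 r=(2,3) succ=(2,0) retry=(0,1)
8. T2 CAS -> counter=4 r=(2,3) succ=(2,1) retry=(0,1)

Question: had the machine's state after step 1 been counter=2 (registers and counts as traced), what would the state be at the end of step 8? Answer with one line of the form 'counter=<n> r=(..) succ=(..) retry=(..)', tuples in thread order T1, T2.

counter=4 r=(2,3) succ=(1,1) retry=(1,1)

state after step 1 := counter=2 r=(1,0) succ=(0,0) retry=(0,0)
2. T1 CAS -> counter=2 r=(1,0) succ=(0,0) retry=(1,0)
3. T2 LOAD -> counter=2 r=(1,2) succ=(0,0) retry=(1,0)
4. T1 LOAD -> counter=2 r=(2,2) succ=(0,0) retry=(1,0)
5. T1 CAS -> counter=3 r=(2,2) succ=(1,0) retry=(1,0)
6. T2 CAS -> counter=3 r=(2,2) succ=(1,0) retry=(1,1)
7. T2 LOAD -> counter=3 r=(2,3) succ=(1,0) retry=(1,1)
8. T2 CAS -> counter=4 r=(2,3) succ=(1,1) retry=(1,1)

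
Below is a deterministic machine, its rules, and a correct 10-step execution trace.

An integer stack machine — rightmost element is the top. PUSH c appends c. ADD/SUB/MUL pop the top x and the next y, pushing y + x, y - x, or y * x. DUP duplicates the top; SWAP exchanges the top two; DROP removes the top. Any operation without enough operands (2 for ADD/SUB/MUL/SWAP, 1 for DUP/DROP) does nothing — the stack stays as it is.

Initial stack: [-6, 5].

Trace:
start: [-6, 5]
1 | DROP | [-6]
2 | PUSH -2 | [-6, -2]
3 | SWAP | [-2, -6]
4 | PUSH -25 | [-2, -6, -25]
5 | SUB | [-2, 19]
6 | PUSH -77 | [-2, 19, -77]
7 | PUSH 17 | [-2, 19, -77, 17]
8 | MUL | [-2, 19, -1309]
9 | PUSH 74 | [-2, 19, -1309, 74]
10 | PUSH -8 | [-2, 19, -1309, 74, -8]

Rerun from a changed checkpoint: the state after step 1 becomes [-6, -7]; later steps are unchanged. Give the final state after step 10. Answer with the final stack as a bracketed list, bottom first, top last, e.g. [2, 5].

state after step 1 := [-6, -7]
2 | PUSH -2 | [-6, -7, -2]
3 | SWAP | [-6, -2, -7]
4 | PUSH -25 | [-6, -2, -7, -25]
5 | SUB | [-6, -2, 18]
6 | PUSH -77 | [-6, -2, 18, -77]
7 | PUSH 17 | [-6, -2, 18, -77, 17]
8 | MUL | [-6, -2, 18, -1309]
9 | PUSH 74 | [-6, -2, 18, -1309, 74]
10 | PUSH -8 | [-6, -2, 18, -1309, 74, -8]

[-6, -2, 18, -1309, 74, -8]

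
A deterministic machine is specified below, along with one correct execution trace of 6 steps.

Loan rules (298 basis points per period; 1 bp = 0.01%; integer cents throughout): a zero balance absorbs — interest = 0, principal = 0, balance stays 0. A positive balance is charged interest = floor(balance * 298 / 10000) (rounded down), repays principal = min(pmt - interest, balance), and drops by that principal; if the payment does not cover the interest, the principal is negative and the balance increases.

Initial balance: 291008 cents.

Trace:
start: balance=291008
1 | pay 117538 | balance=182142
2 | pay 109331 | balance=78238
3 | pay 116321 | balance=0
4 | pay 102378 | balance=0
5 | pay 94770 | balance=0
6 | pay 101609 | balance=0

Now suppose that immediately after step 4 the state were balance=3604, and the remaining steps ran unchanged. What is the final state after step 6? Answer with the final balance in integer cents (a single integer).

0

state after step 4 := balance=3604
5 | pay 94770 | balance=0
6 | pay 101609 | balance=0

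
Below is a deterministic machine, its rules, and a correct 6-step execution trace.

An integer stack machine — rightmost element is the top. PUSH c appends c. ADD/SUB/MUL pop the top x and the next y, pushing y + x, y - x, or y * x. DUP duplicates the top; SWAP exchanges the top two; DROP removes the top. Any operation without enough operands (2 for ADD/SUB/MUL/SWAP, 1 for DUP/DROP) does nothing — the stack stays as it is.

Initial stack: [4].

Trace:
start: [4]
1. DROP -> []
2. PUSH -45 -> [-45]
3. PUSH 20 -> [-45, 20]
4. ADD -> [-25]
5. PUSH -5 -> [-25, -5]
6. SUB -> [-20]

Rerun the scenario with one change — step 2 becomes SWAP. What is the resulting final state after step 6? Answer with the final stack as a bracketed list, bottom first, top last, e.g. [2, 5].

(re-executing from step 2 with the substitution; state before step 2: [])
2. SWAP -> []
3. PUSH 20 -> [20]
4. ADD -> [20]
5. PUSH -5 -> [20, -5]
6. SUB -> [25]

[25]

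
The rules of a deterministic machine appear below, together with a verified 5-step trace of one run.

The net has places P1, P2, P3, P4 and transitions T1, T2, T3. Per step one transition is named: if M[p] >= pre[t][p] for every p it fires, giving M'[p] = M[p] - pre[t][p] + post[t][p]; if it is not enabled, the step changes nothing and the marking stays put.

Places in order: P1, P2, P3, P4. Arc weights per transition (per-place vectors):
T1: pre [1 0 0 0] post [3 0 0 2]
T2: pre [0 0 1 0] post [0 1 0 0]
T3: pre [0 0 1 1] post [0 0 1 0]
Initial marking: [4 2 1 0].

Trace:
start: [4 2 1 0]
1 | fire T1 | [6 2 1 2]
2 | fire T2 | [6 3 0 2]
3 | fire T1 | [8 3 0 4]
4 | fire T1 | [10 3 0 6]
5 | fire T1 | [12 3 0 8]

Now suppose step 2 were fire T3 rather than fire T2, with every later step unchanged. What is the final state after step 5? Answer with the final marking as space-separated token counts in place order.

12 2 1 7

(re-executing from step 2 with the substitution; state before step 2: [6 2 1 2])
2 | fire T3 | [6 2 1 1]
3 | fire T1 | [8 2 1 3]
4 | fire T1 | [10 2 1 5]
5 | fire T1 | [12 2 1 7]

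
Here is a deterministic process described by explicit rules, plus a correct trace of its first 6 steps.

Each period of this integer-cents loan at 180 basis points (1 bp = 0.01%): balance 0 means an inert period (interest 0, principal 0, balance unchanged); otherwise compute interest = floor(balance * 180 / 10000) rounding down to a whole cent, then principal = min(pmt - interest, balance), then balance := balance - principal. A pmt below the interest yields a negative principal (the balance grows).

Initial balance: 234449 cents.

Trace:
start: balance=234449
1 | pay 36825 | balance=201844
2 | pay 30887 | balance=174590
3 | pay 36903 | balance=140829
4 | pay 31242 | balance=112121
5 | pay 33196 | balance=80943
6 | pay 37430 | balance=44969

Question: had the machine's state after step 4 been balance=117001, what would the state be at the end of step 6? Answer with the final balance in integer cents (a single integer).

50027

state after step 4 := balance=117001
5 | pay 33196 | balance=85911
6 | pay 37430 | balance=50027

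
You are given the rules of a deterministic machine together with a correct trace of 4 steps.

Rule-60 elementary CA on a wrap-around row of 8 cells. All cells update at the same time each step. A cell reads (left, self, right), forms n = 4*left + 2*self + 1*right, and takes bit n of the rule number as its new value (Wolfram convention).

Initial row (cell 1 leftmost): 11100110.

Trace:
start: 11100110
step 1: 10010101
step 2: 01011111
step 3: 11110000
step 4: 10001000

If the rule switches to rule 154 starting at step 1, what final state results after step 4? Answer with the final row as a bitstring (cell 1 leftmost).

01101110

(re-executing steps 1..4 under rule 154; state before step 1: 11100110)
step 1: 11011100
step 2: 10011011
step 3: 01110011
step 4: 01101110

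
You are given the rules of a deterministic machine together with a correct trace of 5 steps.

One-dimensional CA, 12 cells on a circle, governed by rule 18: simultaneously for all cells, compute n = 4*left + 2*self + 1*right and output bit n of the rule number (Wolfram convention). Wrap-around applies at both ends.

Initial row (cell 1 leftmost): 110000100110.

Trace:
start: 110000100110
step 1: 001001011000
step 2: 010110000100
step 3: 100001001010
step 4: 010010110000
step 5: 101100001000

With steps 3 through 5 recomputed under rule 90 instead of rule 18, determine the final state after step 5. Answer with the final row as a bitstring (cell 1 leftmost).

(re-executing steps 3..5 under rule 90; state before step 3: 010110000100)
step 3: 100111001010
step 4: 011101110000
step 5: 110101011000

110101011000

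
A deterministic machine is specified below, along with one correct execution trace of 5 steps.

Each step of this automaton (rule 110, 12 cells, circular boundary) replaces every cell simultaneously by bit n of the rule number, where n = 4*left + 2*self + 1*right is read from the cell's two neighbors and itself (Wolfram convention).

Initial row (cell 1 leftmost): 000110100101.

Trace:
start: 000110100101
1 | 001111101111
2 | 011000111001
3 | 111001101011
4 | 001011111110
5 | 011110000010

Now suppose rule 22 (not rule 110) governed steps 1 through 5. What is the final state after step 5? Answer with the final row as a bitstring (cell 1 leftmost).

(re-executing steps 1..5 under rule 22; state before step 1: 000110100101)
1 | 101000111101
2 | 001101000000
3 | 010001100000
4 | 111010010000
5 | 000011111001

000011111001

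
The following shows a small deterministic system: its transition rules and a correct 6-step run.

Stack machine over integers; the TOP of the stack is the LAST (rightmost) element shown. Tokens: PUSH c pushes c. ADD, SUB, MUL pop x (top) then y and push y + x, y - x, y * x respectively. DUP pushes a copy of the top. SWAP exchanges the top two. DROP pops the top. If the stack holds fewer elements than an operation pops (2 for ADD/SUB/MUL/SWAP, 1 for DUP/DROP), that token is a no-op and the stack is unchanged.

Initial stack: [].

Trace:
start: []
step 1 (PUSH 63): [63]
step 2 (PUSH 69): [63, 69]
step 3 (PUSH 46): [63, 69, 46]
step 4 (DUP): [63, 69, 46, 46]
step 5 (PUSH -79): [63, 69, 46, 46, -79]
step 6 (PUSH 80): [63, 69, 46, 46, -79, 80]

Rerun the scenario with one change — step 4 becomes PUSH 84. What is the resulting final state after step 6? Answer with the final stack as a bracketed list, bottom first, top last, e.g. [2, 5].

[63, 69, 46, 84, -79, 80]

(re-executing from step 4 with the substitution; state before step 4: [63, 69, 46])
step 4 (PUSH 84): [63, 69, 46, 84]
step 5 (PUSH -79): [63, 69, 46, 84, -79]
step 6 (PUSH 80): [63, 69, 46, 84, -79, 80]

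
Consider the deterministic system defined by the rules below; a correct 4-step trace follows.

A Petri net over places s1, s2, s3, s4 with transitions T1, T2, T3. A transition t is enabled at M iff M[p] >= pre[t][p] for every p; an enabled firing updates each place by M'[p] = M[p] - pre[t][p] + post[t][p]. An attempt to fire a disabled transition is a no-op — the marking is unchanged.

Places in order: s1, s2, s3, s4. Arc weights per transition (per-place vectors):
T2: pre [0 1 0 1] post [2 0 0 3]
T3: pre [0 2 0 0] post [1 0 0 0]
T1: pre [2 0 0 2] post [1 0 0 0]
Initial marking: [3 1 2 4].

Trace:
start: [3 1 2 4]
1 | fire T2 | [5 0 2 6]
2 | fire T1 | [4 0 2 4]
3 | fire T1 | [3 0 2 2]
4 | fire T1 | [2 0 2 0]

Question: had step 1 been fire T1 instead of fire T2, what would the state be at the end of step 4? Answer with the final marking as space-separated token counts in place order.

(re-executing from step 1 with the substitution; state before step 1: [3 1 2 4])
1 | fire T1 | [2 1 2 2]
2 | fire T1 | [1 1 2 0]
3 | fire T1 | [1 1 2 0]
4 | fire T1 | [1 1 2 0]

1 1 2 0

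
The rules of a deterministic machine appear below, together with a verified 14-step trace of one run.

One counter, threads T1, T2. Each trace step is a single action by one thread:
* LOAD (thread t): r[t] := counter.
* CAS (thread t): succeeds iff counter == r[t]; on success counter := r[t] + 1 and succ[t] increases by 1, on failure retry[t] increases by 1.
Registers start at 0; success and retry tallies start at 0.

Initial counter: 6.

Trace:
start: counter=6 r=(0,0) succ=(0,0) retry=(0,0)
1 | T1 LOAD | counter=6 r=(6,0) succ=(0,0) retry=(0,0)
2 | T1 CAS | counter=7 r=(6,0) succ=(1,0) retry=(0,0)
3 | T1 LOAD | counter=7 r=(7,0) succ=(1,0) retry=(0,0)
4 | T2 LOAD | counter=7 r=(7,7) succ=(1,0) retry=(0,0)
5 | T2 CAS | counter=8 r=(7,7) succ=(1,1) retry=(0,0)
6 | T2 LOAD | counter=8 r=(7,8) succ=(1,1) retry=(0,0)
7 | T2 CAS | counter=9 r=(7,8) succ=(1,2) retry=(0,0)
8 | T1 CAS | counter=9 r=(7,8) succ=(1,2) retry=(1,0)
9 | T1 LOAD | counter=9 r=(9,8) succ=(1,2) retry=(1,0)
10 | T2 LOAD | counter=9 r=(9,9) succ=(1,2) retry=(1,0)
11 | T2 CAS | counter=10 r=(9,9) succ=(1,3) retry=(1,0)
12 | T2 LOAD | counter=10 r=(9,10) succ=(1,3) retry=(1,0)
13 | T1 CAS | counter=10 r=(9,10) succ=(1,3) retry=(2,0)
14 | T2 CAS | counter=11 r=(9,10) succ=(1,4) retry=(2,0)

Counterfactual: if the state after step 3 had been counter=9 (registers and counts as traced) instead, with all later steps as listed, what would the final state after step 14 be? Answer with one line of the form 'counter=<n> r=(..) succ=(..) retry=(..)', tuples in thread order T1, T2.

counter=13 r=(11,12) succ=(1,4) retry=(2,0)

state after step 3 := counter=9 r=(7,0) succ=(1,0) retry=(0,0)
4 | T2 LOAD | counter=9 r=(7,9) succ=(1,0) retry=(0,0)
5 | T2 CAS | counter=10 r=(7,9) succ=(1,1) retry=(0,0)
6 | T2 LOAD | counter=10 r=(7,10) succ=(1,1) retry=(0,0)
7 | T2 CAS | counter=11 r=(7,10) succ=(1,2) retry=(0,0)
8 | T1 CAS | counter=11 r=(7,10) succ=(1,2) retry=(1,0)
9 | T1 LOAD | counter=11 r=(11,10) succ=(1,2) retry=(1,0)
10 | T2 LOAD | counter=11 r=(11,11) succ=(1,2) retry=(1,0)
11 | T2 CAS | counter=12 r=(11,11) succ=(1,3) retry=(1,0)
12 | T2 LOAD | counter=12 r=(11,12) succ=(1,3) retry=(1,0)
13 | T1 CAS | counter=12 r=(11,12) succ=(1,3) retry=(2,0)
14 | T2 CAS | counter=13 r=(11,12) succ=(1,4) retry=(2,0)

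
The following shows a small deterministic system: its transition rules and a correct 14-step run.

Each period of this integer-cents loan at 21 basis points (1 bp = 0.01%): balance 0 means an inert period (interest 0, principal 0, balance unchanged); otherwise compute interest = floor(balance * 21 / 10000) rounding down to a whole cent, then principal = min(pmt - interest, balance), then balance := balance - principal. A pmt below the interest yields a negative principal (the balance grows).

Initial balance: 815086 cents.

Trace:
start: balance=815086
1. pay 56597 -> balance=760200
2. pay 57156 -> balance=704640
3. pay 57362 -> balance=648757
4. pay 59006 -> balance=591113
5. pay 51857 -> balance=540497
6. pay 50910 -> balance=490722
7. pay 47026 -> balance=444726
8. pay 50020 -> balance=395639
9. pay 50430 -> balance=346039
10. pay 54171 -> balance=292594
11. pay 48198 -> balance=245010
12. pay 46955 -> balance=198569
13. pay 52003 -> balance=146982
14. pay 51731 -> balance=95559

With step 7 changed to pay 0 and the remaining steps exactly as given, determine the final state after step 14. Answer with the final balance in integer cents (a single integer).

143281

(re-executing from step 7 with the substitution; state before step 7: balance=490722)
7. pay 0 -> balance=491752
8. pay 50020 -> balance=442764
9. pay 50430 -> balance=393263
10. pay 54171 -> balance=339917
11. pay 48198 -> balance=292432
12. pay 46955 -> balance=246091
13. pay 52003 -> balance=194604
14. pay 51731 -> balance=143281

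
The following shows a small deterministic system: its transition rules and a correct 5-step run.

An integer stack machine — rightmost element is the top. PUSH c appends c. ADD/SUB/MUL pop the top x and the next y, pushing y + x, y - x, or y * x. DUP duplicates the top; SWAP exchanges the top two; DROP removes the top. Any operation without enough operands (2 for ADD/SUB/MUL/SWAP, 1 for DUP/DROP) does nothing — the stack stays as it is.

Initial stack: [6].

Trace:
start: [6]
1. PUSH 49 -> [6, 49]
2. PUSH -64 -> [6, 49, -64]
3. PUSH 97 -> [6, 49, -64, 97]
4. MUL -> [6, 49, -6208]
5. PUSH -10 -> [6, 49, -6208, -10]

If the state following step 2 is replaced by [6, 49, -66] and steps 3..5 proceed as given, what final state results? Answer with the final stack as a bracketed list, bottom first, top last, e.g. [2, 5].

state after step 2 := [6, 49, -66]
3. PUSH 97 -> [6, 49, -66, 97]
4. MUL -> [6, 49, -6402]
5. PUSH -10 -> [6, 49, -6402, -10]

[6, 49, -6402, -10]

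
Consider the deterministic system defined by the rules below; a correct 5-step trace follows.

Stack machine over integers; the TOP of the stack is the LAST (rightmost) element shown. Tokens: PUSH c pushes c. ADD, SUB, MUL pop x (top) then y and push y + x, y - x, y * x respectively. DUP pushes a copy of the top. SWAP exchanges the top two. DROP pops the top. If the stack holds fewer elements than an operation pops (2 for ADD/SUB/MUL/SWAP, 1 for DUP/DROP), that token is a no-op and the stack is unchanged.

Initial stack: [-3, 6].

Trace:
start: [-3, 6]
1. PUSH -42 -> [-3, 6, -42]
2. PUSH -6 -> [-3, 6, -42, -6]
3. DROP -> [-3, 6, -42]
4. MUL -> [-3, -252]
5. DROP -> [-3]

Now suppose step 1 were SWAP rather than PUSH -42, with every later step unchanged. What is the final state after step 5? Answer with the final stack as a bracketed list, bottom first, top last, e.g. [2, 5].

(re-executing from step 1 with the substitution; state before step 1: [-3, 6])
1. SWAP -> [6, -3]
2. PUSH -6 -> [6, -3, -6]
3. DROP -> [6, -3]
4. MUL -> [-18]
5. DROP -> []

[]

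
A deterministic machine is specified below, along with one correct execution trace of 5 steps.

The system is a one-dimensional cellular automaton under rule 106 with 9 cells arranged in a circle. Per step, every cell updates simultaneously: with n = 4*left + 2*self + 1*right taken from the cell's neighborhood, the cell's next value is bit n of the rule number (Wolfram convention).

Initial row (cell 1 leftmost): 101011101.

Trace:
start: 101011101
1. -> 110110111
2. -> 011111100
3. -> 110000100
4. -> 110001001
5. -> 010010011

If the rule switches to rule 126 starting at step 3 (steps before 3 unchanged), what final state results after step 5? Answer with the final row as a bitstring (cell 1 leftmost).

001111000

(re-executing steps 3..5 under rule 126; state before step 3: 011111100)
3. -> 110000110
4. -> 111001111
5. -> 001111000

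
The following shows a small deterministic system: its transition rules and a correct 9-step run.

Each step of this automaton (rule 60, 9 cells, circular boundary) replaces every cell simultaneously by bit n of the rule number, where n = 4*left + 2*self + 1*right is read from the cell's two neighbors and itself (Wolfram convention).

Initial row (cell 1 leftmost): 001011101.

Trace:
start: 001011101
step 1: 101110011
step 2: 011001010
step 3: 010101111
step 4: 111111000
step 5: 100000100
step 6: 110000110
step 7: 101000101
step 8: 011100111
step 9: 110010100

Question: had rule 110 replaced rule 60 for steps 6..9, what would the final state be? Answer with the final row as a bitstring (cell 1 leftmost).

(re-executing steps 6..9 under rule 110; state before step 6: 100000100)
step 6: 100001101
step 7: 100011111
step 8: 100110000
step 9: 101110001

101110001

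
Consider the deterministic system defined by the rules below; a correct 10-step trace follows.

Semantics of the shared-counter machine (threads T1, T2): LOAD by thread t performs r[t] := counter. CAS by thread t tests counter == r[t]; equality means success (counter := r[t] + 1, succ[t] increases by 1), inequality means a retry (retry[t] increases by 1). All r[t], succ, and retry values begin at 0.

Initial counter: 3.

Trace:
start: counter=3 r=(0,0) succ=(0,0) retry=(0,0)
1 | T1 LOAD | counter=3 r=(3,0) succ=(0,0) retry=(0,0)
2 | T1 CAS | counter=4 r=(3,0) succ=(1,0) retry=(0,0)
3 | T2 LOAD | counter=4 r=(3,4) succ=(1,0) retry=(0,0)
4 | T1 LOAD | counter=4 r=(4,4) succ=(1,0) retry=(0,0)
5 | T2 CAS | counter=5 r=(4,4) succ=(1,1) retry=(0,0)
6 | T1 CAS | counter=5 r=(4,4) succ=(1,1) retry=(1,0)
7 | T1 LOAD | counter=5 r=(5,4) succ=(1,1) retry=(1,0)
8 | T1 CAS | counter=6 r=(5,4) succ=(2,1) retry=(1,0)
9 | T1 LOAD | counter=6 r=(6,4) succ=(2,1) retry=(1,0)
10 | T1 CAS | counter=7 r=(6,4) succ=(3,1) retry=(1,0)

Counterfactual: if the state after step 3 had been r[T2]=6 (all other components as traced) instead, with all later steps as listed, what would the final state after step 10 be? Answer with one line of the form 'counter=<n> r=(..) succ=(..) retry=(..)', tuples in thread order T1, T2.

state after step 3 := counter=4 r=(3,6) succ=(1,0) retry=(0,0)
4 | T1 LOAD | counter=4 r=(4,6) succ=(1,0) retry=(0,0)
5 | T2 CAS | counter=4 r=(4,6) succ=(1,0) retry=(0,1)
6 | T1 CAS | counter=5 r=(4,6) succ=(2,0) retry=(0,1)
7 | T1 LOAD | counter=5 r=(5,6) succ=(2,0) retry=(0,1)
8 | T1 CAS | counter=6 r=(5,6) succ=(3,0) retry=(0,1)
9 | T1 LOAD | counter=6 r=(6,6) succ=(3,0) retry=(0,1)
10 | T1 CAS | counter=7 r=(6,6) succ=(4,0) retry=(0,1)

counter=7 r=(6,6) succ=(4,0) retry=(0,1)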